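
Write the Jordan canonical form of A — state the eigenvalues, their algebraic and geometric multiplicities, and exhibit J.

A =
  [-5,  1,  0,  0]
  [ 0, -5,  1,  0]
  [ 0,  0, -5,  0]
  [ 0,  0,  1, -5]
J_3(-5) ⊕ J_1(-5)

The characteristic polynomial is
  det(x·I − A) = x^4 + 20*x^3 + 150*x^2 + 500*x + 625 = (x + 5)^4

Eigenvalues and multiplicities (the geometric multiplicity of λ is n − rank(A − λI), which equals the number of Jordan blocks for λ):
  λ = -5: algebraic multiplicity = 4, geometric multiplicity = 2

Determining the block sizes for each eigenvalue:
  λ = -5: with am = 4 and gm = 2, the partition is not yet determined (e.g. several partitions of 4 into 2 parts exist). Let N = A − (-5)·I. Computing rank(N^1) = 2, rank(N^2) = 1, rank(N^3) = 0; the number of blocks of size ≥ j is rank(N^{j−1}) − rank(N^j), giving [2, 1, 1]. So we have 1 block(s) of size 3, 1 block(s) of size 1 → block sizes [3, 1]

Assembling the blocks gives a Jordan form
J =
  [-5,  1,  0,  0]
  [ 0, -5,  1,  0]
  [ 0,  0, -5,  0]
  [ 0,  0,  0, -5]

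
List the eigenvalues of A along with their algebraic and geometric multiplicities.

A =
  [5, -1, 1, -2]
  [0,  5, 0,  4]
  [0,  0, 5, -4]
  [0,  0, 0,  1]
λ = 1: alg = 1, geom = 1; λ = 5: alg = 3, geom = 2

Step 1 — factor the characteristic polynomial to read off the algebraic multiplicities:
  χ_A(x) = (x - 5)^3*(x - 1)

Step 2 — compute geometric multiplicities via the rank-nullity identity g(λ) = n − rank(A − λI):
  rank(A − (1)·I) = 3, so dim ker(A − (1)·I) = n − 3 = 1
  rank(A − (5)·I) = 2, so dim ker(A − (5)·I) = n − 2 = 2

Summary:
  λ = 1: algebraic multiplicity = 1, geometric multiplicity = 1
  λ = 5: algebraic multiplicity = 3, geometric multiplicity = 2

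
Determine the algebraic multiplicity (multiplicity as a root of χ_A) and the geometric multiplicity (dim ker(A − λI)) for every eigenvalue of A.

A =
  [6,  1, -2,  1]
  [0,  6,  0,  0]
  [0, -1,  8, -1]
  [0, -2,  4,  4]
λ = 6: alg = 4, geom = 3

Step 1 — factor the characteristic polynomial to read off the algebraic multiplicities:
  χ_A(x) = (x - 6)^4

Step 2 — compute geometric multiplicities via the rank-nullity identity g(λ) = n − rank(A − λI):
  rank(A − (6)·I) = 1, so dim ker(A − (6)·I) = n − 1 = 3

Summary:
  λ = 6: algebraic multiplicity = 4, geometric multiplicity = 3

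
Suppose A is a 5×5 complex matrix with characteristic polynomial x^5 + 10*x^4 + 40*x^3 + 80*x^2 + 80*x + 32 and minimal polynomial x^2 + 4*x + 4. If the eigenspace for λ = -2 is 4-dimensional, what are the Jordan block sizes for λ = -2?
Block sizes for λ = -2: [2, 1, 1, 1]

Step 1 — from the characteristic polynomial, algebraic multiplicity of λ = -2 is 5. From dim ker(A − (-2)·I) = 4, there are exactly 4 Jordan blocks for λ = -2.
Step 2 — from the minimal polynomial, the factor (x + 2)^2 tells us the largest block for λ = -2 has size 2.
Step 3 — with total size 5, 4 blocks, and largest block 2, the block sizes (in nonincreasing order) are [2, 1, 1, 1].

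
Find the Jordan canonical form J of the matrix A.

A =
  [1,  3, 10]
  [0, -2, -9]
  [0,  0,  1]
J_1(-2) ⊕ J_2(1)

The characteristic polynomial is
  det(x·I − A) = x^3 - 3*x + 2 = (x - 1)^2*(x + 2)

Eigenvalues and multiplicities (the geometric multiplicity of λ is n − rank(A − λI), which equals the number of Jordan blocks for λ):
  λ = -2: algebraic multiplicity = 1, geometric multiplicity = 1
  λ = 1: algebraic multiplicity = 2, geometric multiplicity = 1

Determining the block sizes for each eigenvalue:
  λ = -2: one block (gm = 1), so the single block has size am = 1 → block sizes [1]
  λ = 1: one block (gm = 1), so the single block has size am = 2 → block sizes [2]

Assembling the blocks gives a Jordan form
J =
  [-2, 0, 0]
  [ 0, 1, 1]
  [ 0, 0, 1]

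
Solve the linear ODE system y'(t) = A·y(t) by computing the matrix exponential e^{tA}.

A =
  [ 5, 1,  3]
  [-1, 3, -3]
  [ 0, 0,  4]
e^{tA} =
  [t*exp(4*t) + exp(4*t), t*exp(4*t), 3*t*exp(4*t)]
  [-t*exp(4*t), -t*exp(4*t) + exp(4*t), -3*t*exp(4*t)]
  [0, 0, exp(4*t)]

Strategy: write A = P · J · P⁻¹ where J is a Jordan canonical form, so e^{tA} = P · e^{tJ} · P⁻¹, and e^{tJ} can be computed block-by-block.

A has Jordan form
J =
  [4, 1, 0]
  [0, 4, 0]
  [0, 0, 4]
(up to reordering of blocks).

Per-block formulas:
  For a 2×2 Jordan block J_2(4): exp(t · J_2(4)) = e^(4t)·(I + t·N), where N is the 2×2 nilpotent shift.
  For a 1×1 block at λ = 4: exp(t · [4]) = [e^(4t)].

After assembling e^{tJ} and conjugating by P, we get:

e^{tA} =
  [t*exp(4*t) + exp(4*t), t*exp(4*t), 3*t*exp(4*t)]
  [-t*exp(4*t), -t*exp(4*t) + exp(4*t), -3*t*exp(4*t)]
  [0, 0, exp(4*t)]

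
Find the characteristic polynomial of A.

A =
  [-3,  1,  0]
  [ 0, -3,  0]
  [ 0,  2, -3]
x^3 + 9*x^2 + 27*x + 27

Expanding det(x·I − A) (e.g. by cofactor expansion or by noting that A is similar to its Jordan form J, which has the same characteristic polynomial as A) gives
  χ_A(x) = x^3 + 9*x^2 + 27*x + 27
which factors as (x + 3)^3. The eigenvalues (with algebraic multiplicities) are λ = -3 with multiplicity 3.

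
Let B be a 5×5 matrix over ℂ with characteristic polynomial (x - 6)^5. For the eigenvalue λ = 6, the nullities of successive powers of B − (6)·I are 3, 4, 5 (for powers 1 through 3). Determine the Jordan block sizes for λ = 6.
Block sizes for λ = 6: [3, 1, 1]

From the dimensions of kernels of powers, the number of Jordan blocks of size at least j is d_j − d_{j−1} where d_j = dim ker(N^j) (with d_0 = 0). Computing the differences gives [3, 1, 1].
The number of blocks of size exactly k is (#blocks of size ≥ k) − (#blocks of size ≥ k + 1), so the partition is: 2 block(s) of size 1, 1 block(s) of size 3.
In nonincreasing order the block sizes are [3, 1, 1].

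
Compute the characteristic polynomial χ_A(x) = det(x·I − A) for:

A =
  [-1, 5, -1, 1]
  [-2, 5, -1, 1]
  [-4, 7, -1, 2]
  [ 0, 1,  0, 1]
x^4 - 4*x^3 + 6*x^2 - 4*x + 1

Expanding det(x·I − A) (e.g. by cofactor expansion or by noting that A is similar to its Jordan form J, which has the same characteristic polynomial as A) gives
  χ_A(x) = x^4 - 4*x^3 + 6*x^2 - 4*x + 1
which factors as (x - 1)^4. The eigenvalues (with algebraic multiplicities) are λ = 1 with multiplicity 4.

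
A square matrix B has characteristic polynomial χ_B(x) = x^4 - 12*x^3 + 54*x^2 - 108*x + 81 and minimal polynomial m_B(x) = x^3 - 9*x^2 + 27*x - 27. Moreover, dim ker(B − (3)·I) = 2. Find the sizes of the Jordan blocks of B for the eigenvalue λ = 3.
Block sizes for λ = 3: [3, 1]

Step 1 — from the characteristic polynomial, algebraic multiplicity of λ = 3 is 4. From dim ker(B − (3)·I) = 2, there are exactly 2 Jordan blocks for λ = 3.
Step 2 — from the minimal polynomial, the factor (x − 3)^3 tells us the largest block for λ = 3 has size 3.
Step 3 — with total size 4, 2 blocks, and largest block 3, the block sizes (in nonincreasing order) are [3, 1].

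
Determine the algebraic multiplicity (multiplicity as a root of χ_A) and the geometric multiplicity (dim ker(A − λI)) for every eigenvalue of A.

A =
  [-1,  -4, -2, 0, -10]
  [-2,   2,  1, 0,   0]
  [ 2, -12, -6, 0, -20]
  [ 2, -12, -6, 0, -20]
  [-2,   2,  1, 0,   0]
λ = -5: alg = 1, geom = 1; λ = 0: alg = 4, geom = 3

Step 1 — factor the characteristic polynomial to read off the algebraic multiplicities:
  χ_A(x) = x^4*(x + 5)

Step 2 — compute geometric multiplicities via the rank-nullity identity g(λ) = n − rank(A − λI):
  rank(A − (-5)·I) = 4, so dim ker(A − (-5)·I) = n − 4 = 1
  rank(A − (0)·I) = 2, so dim ker(A − (0)·I) = n − 2 = 3

Summary:
  λ = -5: algebraic multiplicity = 1, geometric multiplicity = 1
  λ = 0: algebraic multiplicity = 4, geometric multiplicity = 3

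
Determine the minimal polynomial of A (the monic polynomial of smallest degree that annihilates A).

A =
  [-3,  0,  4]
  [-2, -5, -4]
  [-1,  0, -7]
x^2 + 10*x + 25

The characteristic polynomial is χ_A(x) = (x + 5)^3, so the eigenvalues are known. The minimal polynomial is
  m_A(x) = Π_λ (x − λ)^{k_λ}
where k_λ is the size of the *largest* Jordan block for λ (equivalently, the smallest k with (A − λI)^k v = 0 for every generalised eigenvector v of λ).

  λ = -5: largest Jordan block has size 2, contributing (x + 5)^2

So m_A(x) = (x + 5)^2 = x^2 + 10*x + 25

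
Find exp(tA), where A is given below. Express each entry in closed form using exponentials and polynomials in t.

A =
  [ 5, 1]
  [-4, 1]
e^{tA} =
  [2*t*exp(3*t) + exp(3*t), t*exp(3*t)]
  [-4*t*exp(3*t), -2*t*exp(3*t) + exp(3*t)]

Strategy: write A = P · J · P⁻¹ where J is a Jordan canonical form, so e^{tA} = P · e^{tJ} · P⁻¹, and e^{tJ} can be computed block-by-block.

A has Jordan form
J =
  [3, 1]
  [0, 3]
(up to reordering of blocks).

Per-block formulas:
  For a 2×2 Jordan block J_2(3): exp(t · J_2(3)) = e^(3t)·(I + t·N), where N is the 2×2 nilpotent shift.

After assembling e^{tJ} and conjugating by P, we get:

e^{tA} =
  [2*t*exp(3*t) + exp(3*t), t*exp(3*t)]
  [-4*t*exp(3*t), -2*t*exp(3*t) + exp(3*t)]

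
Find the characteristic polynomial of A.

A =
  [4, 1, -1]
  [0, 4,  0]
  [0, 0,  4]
x^3 - 12*x^2 + 48*x - 64

Expanding det(x·I − A) (e.g. by cofactor expansion or by noting that A is similar to its Jordan form J, which has the same characteristic polynomial as A) gives
  χ_A(x) = x^3 - 12*x^2 + 48*x - 64
which factors as (x - 4)^3. The eigenvalues (with algebraic multiplicities) are λ = 4 with multiplicity 3.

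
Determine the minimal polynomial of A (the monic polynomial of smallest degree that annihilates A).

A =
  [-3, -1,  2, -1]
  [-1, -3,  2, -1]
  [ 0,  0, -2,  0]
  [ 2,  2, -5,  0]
x^3 + 6*x^2 + 12*x + 8

The characteristic polynomial is χ_A(x) = (x + 2)^4, so the eigenvalues are known. The minimal polynomial is
  m_A(x) = Π_λ (x − λ)^{k_λ}
where k_λ is the size of the *largest* Jordan block for λ (equivalently, the smallest k with (A − λI)^k v = 0 for every generalised eigenvector v of λ).

  λ = -2: largest Jordan block has size 3, contributing (x + 2)^3

So m_A(x) = (x + 2)^3 = x^3 + 6*x^2 + 12*x + 8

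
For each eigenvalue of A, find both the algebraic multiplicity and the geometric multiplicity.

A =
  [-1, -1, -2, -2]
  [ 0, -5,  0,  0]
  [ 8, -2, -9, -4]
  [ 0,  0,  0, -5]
λ = -5: alg = 4, geom = 3

Step 1 — factor the characteristic polynomial to read off the algebraic multiplicities:
  χ_A(x) = (x + 5)^4

Step 2 — compute geometric multiplicities via the rank-nullity identity g(λ) = n − rank(A − λI):
  rank(A − (-5)·I) = 1, so dim ker(A − (-5)·I) = n − 1 = 3

Summary:
  λ = -5: algebraic multiplicity = 4, geometric multiplicity = 3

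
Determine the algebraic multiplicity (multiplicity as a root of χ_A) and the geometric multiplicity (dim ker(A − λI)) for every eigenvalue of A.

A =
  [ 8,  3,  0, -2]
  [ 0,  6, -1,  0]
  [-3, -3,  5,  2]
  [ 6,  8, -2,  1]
λ = 5: alg = 4, geom = 2

Step 1 — factor the characteristic polynomial to read off the algebraic multiplicities:
  χ_A(x) = (x - 5)^4

Step 2 — compute geometric multiplicities via the rank-nullity identity g(λ) = n − rank(A − λI):
  rank(A − (5)·I) = 2, so dim ker(A − (5)·I) = n − 2 = 2

Summary:
  λ = 5: algebraic multiplicity = 4, geometric multiplicity = 2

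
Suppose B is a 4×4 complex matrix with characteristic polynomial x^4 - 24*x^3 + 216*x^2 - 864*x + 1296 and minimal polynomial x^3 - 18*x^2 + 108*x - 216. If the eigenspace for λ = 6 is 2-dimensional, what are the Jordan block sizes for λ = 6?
Block sizes for λ = 6: [3, 1]

Step 1 — from the characteristic polynomial, algebraic multiplicity of λ = 6 is 4. From dim ker(B − (6)·I) = 2, there are exactly 2 Jordan blocks for λ = 6.
Step 2 — from the minimal polynomial, the factor (x − 6)^3 tells us the largest block for λ = 6 has size 3.
Step 3 — with total size 4, 2 blocks, and largest block 3, the block sizes (in nonincreasing order) are [3, 1].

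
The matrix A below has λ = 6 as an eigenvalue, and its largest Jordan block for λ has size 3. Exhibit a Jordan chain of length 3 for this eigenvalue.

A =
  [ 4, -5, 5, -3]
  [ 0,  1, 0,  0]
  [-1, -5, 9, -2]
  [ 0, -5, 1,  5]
A Jordan chain for λ = 6 of length 3:
v_1 = (-1, 0, -1, -1)ᵀ
v_2 = (-2, 0, -1, 0)ᵀ
v_3 = (1, 0, 0, 0)ᵀ

Let N = A − (6)·I. We want v_3 with N^3 v_3 = 0 but N^2 v_3 ≠ 0; then v_{j-1} := N · v_j for j = 3, …, 2.

Pick v_3 = (1, 0, 0, 0)ᵀ.
Then v_2 = N · v_3 = (-2, 0, -1, 0)ᵀ.
Then v_1 = N · v_2 = (-1, 0, -1, -1)ᵀ.

Sanity check: (A − (6)·I) v_1 = (0, 0, 0, 0)ᵀ = 0. ✓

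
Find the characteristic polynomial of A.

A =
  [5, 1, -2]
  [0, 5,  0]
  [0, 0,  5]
x^3 - 15*x^2 + 75*x - 125

Expanding det(x·I − A) (e.g. by cofactor expansion or by noting that A is similar to its Jordan form J, which has the same characteristic polynomial as A) gives
  χ_A(x) = x^3 - 15*x^2 + 75*x - 125
which factors as (x - 5)^3. The eigenvalues (with algebraic multiplicities) are λ = 5 with multiplicity 3.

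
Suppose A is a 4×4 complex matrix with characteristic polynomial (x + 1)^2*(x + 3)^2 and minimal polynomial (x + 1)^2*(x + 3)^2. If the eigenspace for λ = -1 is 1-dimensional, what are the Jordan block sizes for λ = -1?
Block sizes for λ = -1: [2]

Step 1 — from the characteristic polynomial, algebraic multiplicity of λ = -1 is 2. From dim ker(A − (-1)·I) = 1, there are exactly 1 Jordan blocks for λ = -1.
Step 2 — from the minimal polynomial, the factor (x + 1)^2 tells us the largest block for λ = -1 has size 2.
Step 3 — with total size 2, 1 blocks, and largest block 2, the block sizes (in nonincreasing order) are [2].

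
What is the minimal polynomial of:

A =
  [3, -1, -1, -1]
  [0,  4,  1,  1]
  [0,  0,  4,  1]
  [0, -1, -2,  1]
x^3 - 9*x^2 + 27*x - 27

The characteristic polynomial is χ_A(x) = (x - 3)^4, so the eigenvalues are known. The minimal polynomial is
  m_A(x) = Π_λ (x − λ)^{k_λ}
where k_λ is the size of the *largest* Jordan block for λ (equivalently, the smallest k with (A − λI)^k v = 0 for every generalised eigenvector v of λ).

  λ = 3: largest Jordan block has size 3, contributing (x − 3)^3

So m_A(x) = (x - 3)^3 = x^3 - 9*x^2 + 27*x - 27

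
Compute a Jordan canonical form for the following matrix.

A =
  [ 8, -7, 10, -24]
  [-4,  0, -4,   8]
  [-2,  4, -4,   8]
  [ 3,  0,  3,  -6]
J_1(-2) ⊕ J_3(0)

The characteristic polynomial is
  det(x·I − A) = x^4 + 2*x^3 = x^3*(x + 2)

Eigenvalues and multiplicities (the geometric multiplicity of λ is n − rank(A − λI), which equals the number of Jordan blocks for λ):
  λ = -2: algebraic multiplicity = 1, geometric multiplicity = 1
  λ = 0: algebraic multiplicity = 3, geometric multiplicity = 1

Determining the block sizes for each eigenvalue:
  λ = -2: one block (gm = 1), so the single block has size am = 1 → block sizes [1]
  λ = 0: one block (gm = 1), so the single block has size am = 3 → block sizes [3]

Assembling the blocks gives a Jordan form
J =
  [-2, 0, 0, 0]
  [ 0, 0, 1, 0]
  [ 0, 0, 0, 1]
  [ 0, 0, 0, 0]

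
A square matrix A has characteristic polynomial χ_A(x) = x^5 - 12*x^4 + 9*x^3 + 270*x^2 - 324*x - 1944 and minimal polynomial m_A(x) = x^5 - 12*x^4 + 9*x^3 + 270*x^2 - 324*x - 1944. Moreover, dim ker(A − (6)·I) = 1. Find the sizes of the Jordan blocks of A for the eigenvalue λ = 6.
Block sizes for λ = 6: [3]

Step 1 — from the characteristic polynomial, algebraic multiplicity of λ = 6 is 3. From dim ker(A − (6)·I) = 1, there are exactly 1 Jordan blocks for λ = 6.
Step 2 — from the minimal polynomial, the factor (x − 6)^3 tells us the largest block for λ = 6 has size 3.
Step 3 — with total size 3, 1 blocks, and largest block 3, the block sizes (in nonincreasing order) are [3].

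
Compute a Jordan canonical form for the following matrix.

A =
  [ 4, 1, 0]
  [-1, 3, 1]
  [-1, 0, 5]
J_3(4)

The characteristic polynomial is
  det(x·I − A) = x^3 - 12*x^2 + 48*x - 64 = (x - 4)^3

Eigenvalues and multiplicities (the geometric multiplicity of λ is n − rank(A − λI), which equals the number of Jordan blocks for λ):
  λ = 4: algebraic multiplicity = 3, geometric multiplicity = 1

Determining the block sizes for each eigenvalue:
  λ = 4: one block (gm = 1), so the single block has size am = 3 → block sizes [3]

Assembling the blocks gives a Jordan form
J =
  [4, 1, 0]
  [0, 4, 1]
  [0, 0, 4]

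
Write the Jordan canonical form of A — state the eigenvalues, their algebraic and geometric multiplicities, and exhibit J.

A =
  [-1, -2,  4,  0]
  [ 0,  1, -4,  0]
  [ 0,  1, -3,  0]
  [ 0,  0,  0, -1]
J_2(-1) ⊕ J_1(-1) ⊕ J_1(-1)

The characteristic polynomial is
  det(x·I − A) = x^4 + 4*x^3 + 6*x^2 + 4*x + 1 = (x + 1)^4

Eigenvalues and multiplicities (the geometric multiplicity of λ is n − rank(A − λI), which equals the number of Jordan blocks for λ):
  λ = -1: algebraic multiplicity = 4, geometric multiplicity = 3

Determining the block sizes for each eigenvalue:
  λ = -1: 3 blocks summing to 4 forces exactly one block of size 2 and the rest size 1 → block sizes [2, 1, 1]

Assembling the blocks gives a Jordan form
J =
  [-1,  1,  0,  0]
  [ 0, -1,  0,  0]
  [ 0,  0, -1,  0]
  [ 0,  0,  0, -1]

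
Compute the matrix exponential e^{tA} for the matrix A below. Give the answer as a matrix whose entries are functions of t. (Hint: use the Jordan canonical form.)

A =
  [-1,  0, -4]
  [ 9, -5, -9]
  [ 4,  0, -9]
e^{tA} =
  [4*t*exp(-5*t) + exp(-5*t), 0, -4*t*exp(-5*t)]
  [9*t*exp(-5*t), exp(-5*t), -9*t*exp(-5*t)]
  [4*t*exp(-5*t), 0, -4*t*exp(-5*t) + exp(-5*t)]

Strategy: write A = P · J · P⁻¹ where J is a Jordan canonical form, so e^{tA} = P · e^{tJ} · P⁻¹, and e^{tJ} can be computed block-by-block.

A has Jordan form
J =
  [-5,  1,  0]
  [ 0, -5,  0]
  [ 0,  0, -5]
(up to reordering of blocks).

Per-block formulas:
  For a 2×2 Jordan block J_2(-5): exp(t · J_2(-5)) = e^(-5t)·(I + t·N), where N is the 2×2 nilpotent shift.
  For a 1×1 block at λ = -5: exp(t · [-5]) = [e^(-5t)].

After assembling e^{tJ} and conjugating by P, we get:

e^{tA} =
  [4*t*exp(-5*t) + exp(-5*t), 0, -4*t*exp(-5*t)]
  [9*t*exp(-5*t), exp(-5*t), -9*t*exp(-5*t)]
  [4*t*exp(-5*t), 0, -4*t*exp(-5*t) + exp(-5*t)]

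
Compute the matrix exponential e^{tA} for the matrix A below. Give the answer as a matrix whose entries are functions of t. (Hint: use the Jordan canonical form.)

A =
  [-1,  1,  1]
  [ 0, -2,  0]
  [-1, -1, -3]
e^{tA} =
  [t*exp(-2*t) + exp(-2*t), t*exp(-2*t), t*exp(-2*t)]
  [0, exp(-2*t), 0]
  [-t*exp(-2*t), -t*exp(-2*t), -t*exp(-2*t) + exp(-2*t)]

Strategy: write A = P · J · P⁻¹ where J is a Jordan canonical form, so e^{tA} = P · e^{tJ} · P⁻¹, and e^{tJ} can be computed block-by-block.

A has Jordan form
J =
  [-2,  1,  0]
  [ 0, -2,  0]
  [ 0,  0, -2]
(up to reordering of blocks).

Per-block formulas:
  For a 1×1 block at λ = -2: exp(t · [-2]) = [e^(-2t)].
  For a 2×2 Jordan block J_2(-2): exp(t · J_2(-2)) = e^(-2t)·(I + t·N), where N is the 2×2 nilpotent shift.

After assembling e^{tJ} and conjugating by P, we get:

e^{tA} =
  [t*exp(-2*t) + exp(-2*t), t*exp(-2*t), t*exp(-2*t)]
  [0, exp(-2*t), 0]
  [-t*exp(-2*t), -t*exp(-2*t), -t*exp(-2*t) + exp(-2*t)]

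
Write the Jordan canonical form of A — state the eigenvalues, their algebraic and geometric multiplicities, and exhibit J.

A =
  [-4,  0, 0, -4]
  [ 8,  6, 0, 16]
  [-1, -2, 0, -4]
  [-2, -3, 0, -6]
J_2(-2) ⊕ J_2(0)

The characteristic polynomial is
  det(x·I − A) = x^4 + 4*x^3 + 4*x^2 = x^2*(x + 2)^2

Eigenvalues and multiplicities (the geometric multiplicity of λ is n − rank(A − λI), which equals the number of Jordan blocks for λ):
  λ = -2: algebraic multiplicity = 2, geometric multiplicity = 1
  λ = 0: algebraic multiplicity = 2, geometric multiplicity = 1

Determining the block sizes for each eigenvalue:
  λ = -2: one block (gm = 1), so the single block has size am = 2 → block sizes [2]
  λ = 0: one block (gm = 1), so the single block has size am = 2 → block sizes [2]

Assembling the blocks gives a Jordan form
J =
  [-2,  1, 0, 0]
  [ 0, -2, 0, 0]
  [ 0,  0, 0, 1]
  [ 0,  0, 0, 0]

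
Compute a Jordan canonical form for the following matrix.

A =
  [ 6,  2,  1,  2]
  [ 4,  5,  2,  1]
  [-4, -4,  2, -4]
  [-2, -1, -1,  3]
J_3(4) ⊕ J_1(4)

The characteristic polynomial is
  det(x·I − A) = x^4 - 16*x^3 + 96*x^2 - 256*x + 256 = (x - 4)^4

Eigenvalues and multiplicities (the geometric multiplicity of λ is n − rank(A − λI), which equals the number of Jordan blocks for λ):
  λ = 4: algebraic multiplicity = 4, geometric multiplicity = 2

Determining the block sizes for each eigenvalue:
  λ = 4: with am = 4 and gm = 2, the partition is not yet determined (e.g. several partitions of 4 into 2 parts exist). Let N = A − (4)·I. Computing rank(N^1) = 2, rank(N^2) = 1, rank(N^3) = 0; the number of blocks of size ≥ j is rank(N^{j−1}) − rank(N^j), giving [2, 1, 1]. So we have 1 block(s) of size 3, 1 block(s) of size 1 → block sizes [3, 1]

Assembling the blocks gives a Jordan form
J =
  [4, 1, 0, 0]
  [0, 4, 1, 0]
  [0, 0, 4, 0]
  [0, 0, 0, 4]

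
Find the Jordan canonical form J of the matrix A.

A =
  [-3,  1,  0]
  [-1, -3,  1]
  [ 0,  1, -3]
J_3(-3)

The characteristic polynomial is
  det(x·I − A) = x^3 + 9*x^2 + 27*x + 27 = (x + 3)^3

Eigenvalues and multiplicities (the geometric multiplicity of λ is n − rank(A − λI), which equals the number of Jordan blocks for λ):
  λ = -3: algebraic multiplicity = 3, geometric multiplicity = 1

Determining the block sizes for each eigenvalue:
  λ = -3: one block (gm = 1), so the single block has size am = 3 → block sizes [3]

Assembling the blocks gives a Jordan form
J =
  [-3,  1,  0]
  [ 0, -3,  1]
  [ 0,  0, -3]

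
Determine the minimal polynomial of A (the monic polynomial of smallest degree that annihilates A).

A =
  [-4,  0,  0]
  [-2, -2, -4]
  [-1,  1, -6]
x^2 + 8*x + 16

The characteristic polynomial is χ_A(x) = (x + 4)^3, so the eigenvalues are known. The minimal polynomial is
  m_A(x) = Π_λ (x − λ)^{k_λ}
where k_λ is the size of the *largest* Jordan block for λ (equivalently, the smallest k with (A − λI)^k v = 0 for every generalised eigenvector v of λ).

  λ = -4: largest Jordan block has size 2, contributing (x + 4)^2

So m_A(x) = (x + 4)^2 = x^2 + 8*x + 16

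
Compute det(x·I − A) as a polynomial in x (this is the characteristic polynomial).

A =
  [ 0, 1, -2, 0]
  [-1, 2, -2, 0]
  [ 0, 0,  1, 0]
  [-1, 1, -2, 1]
x^4 - 4*x^3 + 6*x^2 - 4*x + 1

Expanding det(x·I − A) (e.g. by cofactor expansion or by noting that A is similar to its Jordan form J, which has the same characteristic polynomial as A) gives
  χ_A(x) = x^4 - 4*x^3 + 6*x^2 - 4*x + 1
which factors as (x - 1)^4. The eigenvalues (with algebraic multiplicities) are λ = 1 with multiplicity 4.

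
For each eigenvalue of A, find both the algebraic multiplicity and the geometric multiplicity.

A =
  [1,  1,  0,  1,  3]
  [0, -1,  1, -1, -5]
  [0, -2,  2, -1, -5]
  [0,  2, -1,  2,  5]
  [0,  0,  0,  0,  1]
λ = 1: alg = 5, geom = 3

Step 1 — factor the characteristic polynomial to read off the algebraic multiplicities:
  χ_A(x) = (x - 1)^5

Step 2 — compute geometric multiplicities via the rank-nullity identity g(λ) = n − rank(A − λI):
  rank(A − (1)·I) = 2, so dim ker(A − (1)·I) = n − 2 = 3

Summary:
  λ = 1: algebraic multiplicity = 5, geometric multiplicity = 3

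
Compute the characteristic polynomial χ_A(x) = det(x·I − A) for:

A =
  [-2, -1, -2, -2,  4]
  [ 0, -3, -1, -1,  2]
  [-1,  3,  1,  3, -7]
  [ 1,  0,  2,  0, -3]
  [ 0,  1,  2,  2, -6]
x^5 + 10*x^4 + 40*x^3 + 80*x^2 + 80*x + 32

Expanding det(x·I − A) (e.g. by cofactor expansion or by noting that A is similar to its Jordan form J, which has the same characteristic polynomial as A) gives
  χ_A(x) = x^5 + 10*x^4 + 40*x^3 + 80*x^2 + 80*x + 32
which factors as (x + 2)^5. The eigenvalues (with algebraic multiplicities) are λ = -2 with multiplicity 5.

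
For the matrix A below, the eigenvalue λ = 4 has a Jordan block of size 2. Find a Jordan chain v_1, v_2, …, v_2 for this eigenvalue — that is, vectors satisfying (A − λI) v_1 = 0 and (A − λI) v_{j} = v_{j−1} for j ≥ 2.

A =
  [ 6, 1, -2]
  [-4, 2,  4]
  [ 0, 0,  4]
A Jordan chain for λ = 4 of length 2:
v_1 = (2, -4, 0)ᵀ
v_2 = (1, 0, 0)ᵀ

Let N = A − (4)·I. We want v_2 with N^2 v_2 = 0 but N^1 v_2 ≠ 0; then v_{j-1} := N · v_j for j = 2, …, 2.

Pick v_2 = (1, 0, 0)ᵀ.
Then v_1 = N · v_2 = (2, -4, 0)ᵀ.

Sanity check: (A − (4)·I) v_1 = (0, 0, 0)ᵀ = 0. ✓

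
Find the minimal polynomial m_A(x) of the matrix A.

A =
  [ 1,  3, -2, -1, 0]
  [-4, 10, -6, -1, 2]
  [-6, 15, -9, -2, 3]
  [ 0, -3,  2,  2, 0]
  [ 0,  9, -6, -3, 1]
x^2 - 2*x + 1

The characteristic polynomial is χ_A(x) = (x - 1)^5, so the eigenvalues are known. The minimal polynomial is
  m_A(x) = Π_λ (x − λ)^{k_λ}
where k_λ is the size of the *largest* Jordan block for λ (equivalently, the smallest k with (A − λI)^k v = 0 for every generalised eigenvector v of λ).

  λ = 1: largest Jordan block has size 2, contributing (x − 1)^2

So m_A(x) = (x - 1)^2 = x^2 - 2*x + 1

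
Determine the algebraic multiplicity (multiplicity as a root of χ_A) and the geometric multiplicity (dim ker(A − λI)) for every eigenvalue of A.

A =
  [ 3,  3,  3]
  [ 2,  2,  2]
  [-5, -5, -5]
λ = 0: alg = 3, geom = 2

Step 1 — factor the characteristic polynomial to read off the algebraic multiplicities:
  χ_A(x) = x^3

Step 2 — compute geometric multiplicities via the rank-nullity identity g(λ) = n − rank(A − λI):
  rank(A − (0)·I) = 1, so dim ker(A − (0)·I) = n − 1 = 2

Summary:
  λ = 0: algebraic multiplicity = 3, geometric multiplicity = 2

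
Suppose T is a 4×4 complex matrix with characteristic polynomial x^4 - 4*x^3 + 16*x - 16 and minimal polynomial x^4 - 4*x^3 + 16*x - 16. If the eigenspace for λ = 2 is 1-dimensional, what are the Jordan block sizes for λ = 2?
Block sizes for λ = 2: [3]

Step 1 — from the characteristic polynomial, algebraic multiplicity of λ = 2 is 3. From dim ker(T − (2)·I) = 1, there are exactly 1 Jordan blocks for λ = 2.
Step 2 — from the minimal polynomial, the factor (x − 2)^3 tells us the largest block for λ = 2 has size 3.
Step 3 — with total size 3, 1 blocks, and largest block 3, the block sizes (in nonincreasing order) are [3].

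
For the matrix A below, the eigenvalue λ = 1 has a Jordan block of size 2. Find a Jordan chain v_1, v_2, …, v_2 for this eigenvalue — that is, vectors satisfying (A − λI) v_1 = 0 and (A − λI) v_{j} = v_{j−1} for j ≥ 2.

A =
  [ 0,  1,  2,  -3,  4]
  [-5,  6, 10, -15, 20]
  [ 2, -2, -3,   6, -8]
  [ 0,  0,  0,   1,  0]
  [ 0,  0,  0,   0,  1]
A Jordan chain for λ = 1 of length 2:
v_1 = (-1, -5, 2, 0, 0)ᵀ
v_2 = (1, 0, 0, 0, 0)ᵀ

Let N = A − (1)·I. We want v_2 with N^2 v_2 = 0 but N^1 v_2 ≠ 0; then v_{j-1} := N · v_j for j = 2, …, 2.

Pick v_2 = (1, 0, 0, 0, 0)ᵀ.
Then v_1 = N · v_2 = (-1, -5, 2, 0, 0)ᵀ.

Sanity check: (A − (1)·I) v_1 = (0, 0, 0, 0, 0)ᵀ = 0. ✓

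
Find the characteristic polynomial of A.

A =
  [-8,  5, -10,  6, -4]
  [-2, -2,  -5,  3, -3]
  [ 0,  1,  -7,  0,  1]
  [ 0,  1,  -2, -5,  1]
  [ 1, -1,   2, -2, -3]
x^5 + 25*x^4 + 250*x^3 + 1250*x^2 + 3125*x + 3125

Expanding det(x·I − A) (e.g. by cofactor expansion or by noting that A is similar to its Jordan form J, which has the same characteristic polynomial as A) gives
  χ_A(x) = x^5 + 25*x^4 + 250*x^3 + 1250*x^2 + 3125*x + 3125
which factors as (x + 5)^5. The eigenvalues (with algebraic multiplicities) are λ = -5 with multiplicity 5.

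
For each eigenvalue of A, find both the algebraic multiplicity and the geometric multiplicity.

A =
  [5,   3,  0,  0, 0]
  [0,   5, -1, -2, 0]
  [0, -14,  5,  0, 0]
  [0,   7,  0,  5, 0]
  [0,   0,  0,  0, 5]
λ = 5: alg = 5, geom = 3

Step 1 — factor the characteristic polynomial to read off the algebraic multiplicities:
  χ_A(x) = (x - 5)^5

Step 2 — compute geometric multiplicities via the rank-nullity identity g(λ) = n − rank(A − λI):
  rank(A − (5)·I) = 2, so dim ker(A − (5)·I) = n − 2 = 3

Summary:
  λ = 5: algebraic multiplicity = 5, geometric multiplicity = 3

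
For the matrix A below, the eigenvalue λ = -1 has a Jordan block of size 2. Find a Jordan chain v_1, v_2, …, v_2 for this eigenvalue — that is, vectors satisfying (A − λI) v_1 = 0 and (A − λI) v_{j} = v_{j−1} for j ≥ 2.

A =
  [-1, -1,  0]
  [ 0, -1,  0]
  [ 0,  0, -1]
A Jordan chain for λ = -1 of length 2:
v_1 = (-1, 0, 0)ᵀ
v_2 = (0, 1, 0)ᵀ

Let N = A − (-1)·I. We want v_2 with N^2 v_2 = 0 but N^1 v_2 ≠ 0; then v_{j-1} := N · v_j for j = 2, …, 2.

Pick v_2 = (0, 1, 0)ᵀ.
Then v_1 = N · v_2 = (-1, 0, 0)ᵀ.

Sanity check: (A − (-1)·I) v_1 = (0, 0, 0)ᵀ = 0. ✓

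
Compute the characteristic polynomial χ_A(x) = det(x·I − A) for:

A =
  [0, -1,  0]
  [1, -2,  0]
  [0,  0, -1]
x^3 + 3*x^2 + 3*x + 1

Expanding det(x·I − A) (e.g. by cofactor expansion or by noting that A is similar to its Jordan form J, which has the same characteristic polynomial as A) gives
  χ_A(x) = x^3 + 3*x^2 + 3*x + 1
which factors as (x + 1)^3. The eigenvalues (with algebraic multiplicities) are λ = -1 with multiplicity 3.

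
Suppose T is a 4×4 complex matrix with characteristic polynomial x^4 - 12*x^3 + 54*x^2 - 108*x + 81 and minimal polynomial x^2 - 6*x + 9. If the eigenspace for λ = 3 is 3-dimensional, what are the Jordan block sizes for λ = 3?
Block sizes for λ = 3: [2, 1, 1]

Step 1 — from the characteristic polynomial, algebraic multiplicity of λ = 3 is 4. From dim ker(T − (3)·I) = 3, there are exactly 3 Jordan blocks for λ = 3.
Step 2 — from the minimal polynomial, the factor (x − 3)^2 tells us the largest block for λ = 3 has size 2.
Step 3 — with total size 4, 3 blocks, and largest block 2, the block sizes (in nonincreasing order) are [2, 1, 1].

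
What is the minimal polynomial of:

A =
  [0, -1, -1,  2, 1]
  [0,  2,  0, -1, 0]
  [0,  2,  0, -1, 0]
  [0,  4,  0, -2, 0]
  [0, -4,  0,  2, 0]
x^2

The characteristic polynomial is χ_A(x) = x^5, so the eigenvalues are known. The minimal polynomial is
  m_A(x) = Π_λ (x − λ)^{k_λ}
where k_λ is the size of the *largest* Jordan block for λ (equivalently, the smallest k with (A − λI)^k v = 0 for every generalised eigenvector v of λ).

  λ = 0: largest Jordan block has size 2, contributing (x − 0)^2

So m_A(x) = x^2 = x^2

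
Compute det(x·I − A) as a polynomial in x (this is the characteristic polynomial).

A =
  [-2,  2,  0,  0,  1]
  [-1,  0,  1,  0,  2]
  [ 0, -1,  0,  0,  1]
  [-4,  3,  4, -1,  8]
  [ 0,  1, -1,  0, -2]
x^5 + 5*x^4 + 10*x^3 + 10*x^2 + 5*x + 1

Expanding det(x·I − A) (e.g. by cofactor expansion or by noting that A is similar to its Jordan form J, which has the same characteristic polynomial as A) gives
  χ_A(x) = x^5 + 5*x^4 + 10*x^3 + 10*x^2 + 5*x + 1
which factors as (x + 1)^5. The eigenvalues (with algebraic multiplicities) are λ = -1 with multiplicity 5.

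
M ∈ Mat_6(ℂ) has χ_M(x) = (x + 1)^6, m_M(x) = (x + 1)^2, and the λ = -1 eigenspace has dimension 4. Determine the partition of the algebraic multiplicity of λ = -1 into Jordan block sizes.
Block sizes for λ = -1: [2, 2, 1, 1]

Step 1 — from the characteristic polynomial, algebraic multiplicity of λ = -1 is 6. From dim ker(M − (-1)·I) = 4, there are exactly 4 Jordan blocks for λ = -1.
Step 2 — from the minimal polynomial, the factor (x + 1)^2 tells us the largest block for λ = -1 has size 2.
Step 3 — with total size 6, 4 blocks, and largest block 2, the block sizes (in nonincreasing order) are [2, 2, 1, 1].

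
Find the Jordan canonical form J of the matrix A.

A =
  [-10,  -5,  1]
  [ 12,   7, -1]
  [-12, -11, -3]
J_2(-4) ⊕ J_1(2)

The characteristic polynomial is
  det(x·I − A) = x^3 + 6*x^2 - 32 = (x - 2)*(x + 4)^2

Eigenvalues and multiplicities (the geometric multiplicity of λ is n − rank(A − λI), which equals the number of Jordan blocks for λ):
  λ = -4: algebraic multiplicity = 2, geometric multiplicity = 1
  λ = 2: algebraic multiplicity = 1, geometric multiplicity = 1

Determining the block sizes for each eigenvalue:
  λ = -4: one block (gm = 1), so the single block has size am = 2 → block sizes [2]
  λ = 2: one block (gm = 1), so the single block has size am = 1 → block sizes [1]

Assembling the blocks gives a Jordan form
J =
  [-4,  1, 0]
  [ 0, -4, 0]
  [ 0,  0, 2]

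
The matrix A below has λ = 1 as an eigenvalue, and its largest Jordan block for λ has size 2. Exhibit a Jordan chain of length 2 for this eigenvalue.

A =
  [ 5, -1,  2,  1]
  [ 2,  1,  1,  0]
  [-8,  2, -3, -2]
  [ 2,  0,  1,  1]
A Jordan chain for λ = 1 of length 2:
v_1 = (4, 2, -8, 2)ᵀ
v_2 = (1, 0, 0, 0)ᵀ

Let N = A − (1)·I. We want v_2 with N^2 v_2 = 0 but N^1 v_2 ≠ 0; then v_{j-1} := N · v_j for j = 2, …, 2.

Pick v_2 = (1, 0, 0, 0)ᵀ.
Then v_1 = N · v_2 = (4, 2, -8, 2)ᵀ.

Sanity check: (A − (1)·I) v_1 = (0, 0, 0, 0)ᵀ = 0. ✓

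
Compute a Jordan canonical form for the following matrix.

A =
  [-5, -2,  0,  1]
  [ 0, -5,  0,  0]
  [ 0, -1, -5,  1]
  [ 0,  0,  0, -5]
J_2(-5) ⊕ J_2(-5)

The characteristic polynomial is
  det(x·I − A) = x^4 + 20*x^3 + 150*x^2 + 500*x + 625 = (x + 5)^4

Eigenvalues and multiplicities (the geometric multiplicity of λ is n − rank(A − λI), which equals the number of Jordan blocks for λ):
  λ = -5: algebraic multiplicity = 4, geometric multiplicity = 2

Determining the block sizes for each eigenvalue:
  λ = -5: with am = 4 and gm = 2, the partition is not yet determined (e.g. several partitions of 4 into 2 parts exist). Let N = A − (-5)·I. Computing rank(N^1) = 2, rank(N^2) = 0; the number of blocks of size ≥ j is rank(N^{j−1}) − rank(N^j), giving [2, 2]. So we have 2 block(s) of size 2 → block sizes [2, 2]

Assembling the blocks gives a Jordan form
J =
  [-5,  1,  0,  0]
  [ 0, -5,  0,  0]
  [ 0,  0, -5,  1]
  [ 0,  0,  0, -5]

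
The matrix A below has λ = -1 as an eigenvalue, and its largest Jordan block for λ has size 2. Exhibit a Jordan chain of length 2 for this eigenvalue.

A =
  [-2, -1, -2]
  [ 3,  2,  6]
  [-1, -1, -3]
A Jordan chain for λ = -1 of length 2:
v_1 = (-1, 3, -1)ᵀ
v_2 = (1, 0, 0)ᵀ

Let N = A − (-1)·I. We want v_2 with N^2 v_2 = 0 but N^1 v_2 ≠ 0; then v_{j-1} := N · v_j for j = 2, …, 2.

Pick v_2 = (1, 0, 0)ᵀ.
Then v_1 = N · v_2 = (-1, 3, -1)ᵀ.

Sanity check: (A − (-1)·I) v_1 = (0, 0, 0)ᵀ = 0. ✓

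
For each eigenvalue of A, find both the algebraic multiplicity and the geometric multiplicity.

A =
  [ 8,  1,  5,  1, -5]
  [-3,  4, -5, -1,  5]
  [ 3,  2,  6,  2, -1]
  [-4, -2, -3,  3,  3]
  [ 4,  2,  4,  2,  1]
λ = 4: alg = 3, geom = 1; λ = 5: alg = 2, geom = 2

Step 1 — factor the characteristic polynomial to read off the algebraic multiplicities:
  χ_A(x) = (x - 5)^2*(x - 4)^3

Step 2 — compute geometric multiplicities via the rank-nullity identity g(λ) = n − rank(A − λI):
  rank(A − (4)·I) = 4, so dim ker(A − (4)·I) = n − 4 = 1
  rank(A − (5)·I) = 3, so dim ker(A − (5)·I) = n − 3 = 2

Summary:
  λ = 4: algebraic multiplicity = 3, geometric multiplicity = 1
  λ = 5: algebraic multiplicity = 2, geometric multiplicity = 2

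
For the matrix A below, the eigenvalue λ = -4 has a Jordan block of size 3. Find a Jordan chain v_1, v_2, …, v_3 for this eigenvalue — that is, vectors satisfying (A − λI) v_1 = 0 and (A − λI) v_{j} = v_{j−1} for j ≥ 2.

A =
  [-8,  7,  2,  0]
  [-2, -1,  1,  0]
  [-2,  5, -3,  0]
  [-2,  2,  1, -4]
A Jordan chain for λ = -4 of length 3:
v_1 = (-2, 0, -4, 2)ᵀ
v_2 = (-4, -2, -2, -2)ᵀ
v_3 = (1, 0, 0, 0)ᵀ

Let N = A − (-4)·I. We want v_3 with N^3 v_3 = 0 but N^2 v_3 ≠ 0; then v_{j-1} := N · v_j for j = 3, …, 2.

Pick v_3 = (1, 0, 0, 0)ᵀ.
Then v_2 = N · v_3 = (-4, -2, -2, -2)ᵀ.
Then v_1 = N · v_2 = (-2, 0, -4, 2)ᵀ.

Sanity check: (A − (-4)·I) v_1 = (0, 0, 0, 0)ᵀ = 0. ✓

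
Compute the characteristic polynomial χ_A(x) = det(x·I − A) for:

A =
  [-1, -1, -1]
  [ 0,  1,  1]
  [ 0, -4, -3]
x^3 + 3*x^2 + 3*x + 1

Expanding det(x·I − A) (e.g. by cofactor expansion or by noting that A is similar to its Jordan form J, which has the same characteristic polynomial as A) gives
  χ_A(x) = x^3 + 3*x^2 + 3*x + 1
which factors as (x + 1)^3. The eigenvalues (with algebraic multiplicities) are λ = -1 with multiplicity 3.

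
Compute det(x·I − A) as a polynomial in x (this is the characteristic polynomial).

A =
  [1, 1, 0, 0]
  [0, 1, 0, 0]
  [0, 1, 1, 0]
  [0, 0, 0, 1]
x^4 - 4*x^3 + 6*x^2 - 4*x + 1

Expanding det(x·I − A) (e.g. by cofactor expansion or by noting that A is similar to its Jordan form J, which has the same characteristic polynomial as A) gives
  χ_A(x) = x^4 - 4*x^3 + 6*x^2 - 4*x + 1
which factors as (x - 1)^4. The eigenvalues (with algebraic multiplicities) are λ = 1 with multiplicity 4.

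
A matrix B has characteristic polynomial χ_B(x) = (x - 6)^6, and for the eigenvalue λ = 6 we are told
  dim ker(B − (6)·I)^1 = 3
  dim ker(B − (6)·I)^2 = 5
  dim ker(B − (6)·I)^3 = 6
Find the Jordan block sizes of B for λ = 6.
Block sizes for λ = 6: [3, 2, 1]

From the dimensions of kernels of powers, the number of Jordan blocks of size at least j is d_j − d_{j−1} where d_j = dim ker(N^j) (with d_0 = 0). Computing the differences gives [3, 2, 1].
The number of blocks of size exactly k is (#blocks of size ≥ k) − (#blocks of size ≥ k + 1), so the partition is: 1 block(s) of size 1, 1 block(s) of size 2, 1 block(s) of size 3.
In nonincreasing order the block sizes are [3, 2, 1].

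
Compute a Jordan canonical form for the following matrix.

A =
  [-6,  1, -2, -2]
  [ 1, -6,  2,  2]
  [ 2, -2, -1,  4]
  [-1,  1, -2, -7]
J_2(-5) ⊕ J_1(-5) ⊕ J_1(-5)

The characteristic polynomial is
  det(x·I − A) = x^4 + 20*x^3 + 150*x^2 + 500*x + 625 = (x + 5)^4

Eigenvalues and multiplicities (the geometric multiplicity of λ is n − rank(A − λI), which equals the number of Jordan blocks for λ):
  λ = -5: algebraic multiplicity = 4, geometric multiplicity = 3

Determining the block sizes for each eigenvalue:
  λ = -5: 3 blocks summing to 4 forces exactly one block of size 2 and the rest size 1 → block sizes [2, 1, 1]

Assembling the blocks gives a Jordan form
J =
  [-5,  1,  0,  0]
  [ 0, -5,  0,  0]
  [ 0,  0, -5,  0]
  [ 0,  0,  0, -5]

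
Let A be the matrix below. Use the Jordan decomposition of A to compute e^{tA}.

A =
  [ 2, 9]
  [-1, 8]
e^{tA} =
  [-3*t*exp(5*t) + exp(5*t), 9*t*exp(5*t)]
  [-t*exp(5*t), 3*t*exp(5*t) + exp(5*t)]

Strategy: write A = P · J · P⁻¹ where J is a Jordan canonical form, so e^{tA} = P · e^{tJ} · P⁻¹, and e^{tJ} can be computed block-by-block.

A has Jordan form
J =
  [5, 1]
  [0, 5]
(up to reordering of blocks).

Per-block formulas:
  For a 2×2 Jordan block J_2(5): exp(t · J_2(5)) = e^(5t)·(I + t·N), where N is the 2×2 nilpotent shift.

After assembling e^{tJ} and conjugating by P, we get:

e^{tA} =
  [-3*t*exp(5*t) + exp(5*t), 9*t*exp(5*t)]
  [-t*exp(5*t), 3*t*exp(5*t) + exp(5*t)]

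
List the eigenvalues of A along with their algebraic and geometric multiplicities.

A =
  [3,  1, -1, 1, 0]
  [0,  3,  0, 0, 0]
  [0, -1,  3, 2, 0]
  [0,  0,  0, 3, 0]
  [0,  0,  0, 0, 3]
λ = 3: alg = 5, geom = 3

Step 1 — factor the characteristic polynomial to read off the algebraic multiplicities:
  χ_A(x) = (x - 3)^5

Step 2 — compute geometric multiplicities via the rank-nullity identity g(λ) = n − rank(A − λI):
  rank(A − (3)·I) = 2, so dim ker(A − (3)·I) = n − 2 = 3

Summary:
  λ = 3: algebraic multiplicity = 5, geometric multiplicity = 3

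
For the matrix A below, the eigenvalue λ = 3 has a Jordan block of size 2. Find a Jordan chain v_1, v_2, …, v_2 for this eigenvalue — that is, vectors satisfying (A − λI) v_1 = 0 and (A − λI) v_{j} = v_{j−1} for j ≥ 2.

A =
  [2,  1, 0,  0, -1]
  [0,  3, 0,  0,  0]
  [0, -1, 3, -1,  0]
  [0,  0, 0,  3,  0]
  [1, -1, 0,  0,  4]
A Jordan chain for λ = 3 of length 2:
v_1 = (-1, 0, 0, 0, 1)ᵀ
v_2 = (1, 0, 0, 0, 0)ᵀ

Let N = A − (3)·I. We want v_2 with N^2 v_2 = 0 but N^1 v_2 ≠ 0; then v_{j-1} := N · v_j for j = 2, …, 2.

Pick v_2 = (1, 0, 0, 0, 0)ᵀ.
Then v_1 = N · v_2 = (-1, 0, 0, 0, 1)ᵀ.

Sanity check: (A − (3)·I) v_1 = (0, 0, 0, 0, 0)ᵀ = 0. ✓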